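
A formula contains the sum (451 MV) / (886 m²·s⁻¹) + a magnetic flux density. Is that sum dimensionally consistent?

Yes

Dimensions:
  (451 MV) / (886 m²·s⁻¹):  [kg·m²·s⁻³·A⁻¹] / [m²·s⁻¹] = kg·s⁻²·A⁻¹
  a magnetic flux density:  [magnetic flux density] = kg·s⁻²·A⁻¹
Both are kg·s⁻²·A⁻¹, so they have the same dimensions and can be added.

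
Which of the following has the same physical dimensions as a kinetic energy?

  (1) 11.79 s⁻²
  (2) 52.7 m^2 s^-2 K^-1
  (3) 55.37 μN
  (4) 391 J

(4)

Reference: [kinetic energy] = kg·m²·s⁻².
Each option:
  (1) s⁻²
  (2) m²·s⁻²·K⁻¹
  (3) N = kg·m·s⁻²
  (4) J = N·m = kg·m²·s⁻²  ← same
Only (4) matches kg·m²·s⁻².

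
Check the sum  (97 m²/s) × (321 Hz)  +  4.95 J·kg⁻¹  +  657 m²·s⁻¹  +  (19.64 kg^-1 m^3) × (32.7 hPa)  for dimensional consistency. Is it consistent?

Reduce each to base SI dimensions:
  (97 m²/s) × (321 Hz):  [m²·s⁻¹] · [s⁻¹] = m²·s⁻²
  4.95 J·kg⁻¹:  J·kg⁻¹ = N·m·kg⁻¹ = m²·s⁻²
  657 m²·s⁻¹:  m²·s⁻¹
  (19.64 kg^-1 m^3) × (32.7 hPa):  [kg⁻¹·m³] · [kg·m⁻¹·s⁻²] = m²·s⁻²
The terms do not share a single dimension (m²·s⁻² vs m²·s⁻¹).

No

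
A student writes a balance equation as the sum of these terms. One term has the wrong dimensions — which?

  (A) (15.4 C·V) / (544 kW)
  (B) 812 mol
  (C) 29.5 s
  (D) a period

(B)

Reduce each to base SI dimensions:
  (A) [kg·m²·s⁻²] / [kg·m²·s⁻³] = s
  (B) mol
  (C) s
  (D) [period] = s
All reduce to s except (B), which is mol.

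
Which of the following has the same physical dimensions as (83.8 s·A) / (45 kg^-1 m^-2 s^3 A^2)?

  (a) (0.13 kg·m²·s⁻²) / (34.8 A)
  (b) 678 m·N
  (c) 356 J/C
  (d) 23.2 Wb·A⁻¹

(a)

Reference: [s·A] / [kg⁻¹·m⁻²·s³·A²] = kg·m²·s⁻²·A⁻¹.
Each option:
  (a) [kg·m²·s⁻²] / [A] = kg·m²·s⁻²·A⁻¹  ← same
  (b) N·m = kg·m·s⁻²·m = kg·m²·s⁻²
  (c) J·C⁻¹ = N·m·(s·A)⁻¹ = kg·m²·s⁻³·A⁻¹
  (d) Wb·A⁻¹ = V·s·A⁻¹ = kg·m²·s⁻²·A⁻²
Only (a) matches kg·m²·s⁻²·A⁻¹.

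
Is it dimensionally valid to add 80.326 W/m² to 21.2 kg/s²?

Dimensions:
  80.326 W/m²:  W·m⁻² = J·s⁻¹·m⁻² = kg·s⁻³
  21.2 kg/s²:  kg·s⁻²
kg·s⁻³ ≠ kg·s⁻², so they cannot be added.

No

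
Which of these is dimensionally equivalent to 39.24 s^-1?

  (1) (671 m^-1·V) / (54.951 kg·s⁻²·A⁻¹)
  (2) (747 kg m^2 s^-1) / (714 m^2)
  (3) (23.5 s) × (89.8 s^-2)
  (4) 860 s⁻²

Reference: s⁻¹.
Each option:
  (1) [kg·m·s⁻³·A⁻¹] / [kg·s⁻²·A⁻¹] = m·s⁻¹
  (2) [kg·m²·s⁻¹] / [m²] = kg·s⁻¹
  (3) [s] · [s⁻²] = s⁻¹  ← same
  (4) s⁻²
Only (3) matches s⁻¹.

(3)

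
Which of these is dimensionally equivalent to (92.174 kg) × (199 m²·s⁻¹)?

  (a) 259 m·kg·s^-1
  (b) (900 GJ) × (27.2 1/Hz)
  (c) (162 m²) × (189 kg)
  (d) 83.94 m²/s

(b)

Reference: [kg] · [m²·s⁻¹] = kg·m²·s⁻¹.
Each option:
  (a) kg·m·s⁻¹
  (b) [kg·m²·s⁻²] · [s] = kg·m²·s⁻¹  ← same
  (c) [m²] · [kg] = kg·m²
  (d) m²·s⁻¹
Only (b) matches kg·m²·s⁻¹.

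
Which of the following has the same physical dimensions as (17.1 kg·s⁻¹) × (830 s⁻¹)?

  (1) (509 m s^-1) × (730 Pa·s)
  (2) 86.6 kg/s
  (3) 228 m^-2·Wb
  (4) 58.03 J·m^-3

(1)

Reference: [kg·s⁻¹] · [s⁻¹] = kg·s⁻².
Each option:
  (1) [m·s⁻¹] · [kg·m⁻¹·s⁻¹] = kg·s⁻²  ← same
  (2) kg·s⁻¹
  (3) Wb·m⁻² = V·s·m⁻² = kg·s⁻²·A⁻¹
  (4) J·m⁻³ = N·m·m⁻³ = kg·m⁻¹·s⁻²
Only (1) matches kg·s⁻².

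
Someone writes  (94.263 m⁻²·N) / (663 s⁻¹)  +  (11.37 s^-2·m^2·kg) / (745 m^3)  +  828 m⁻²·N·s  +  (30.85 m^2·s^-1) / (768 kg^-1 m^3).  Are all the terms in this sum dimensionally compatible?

Reduce each to base SI dimensions:
  (94.263 m⁻²·N) / (663 s⁻¹):  [kg·m⁻¹·s⁻²] / [s⁻¹] = kg·m⁻¹·s⁻¹
  (11.37 s^-2·m^2·kg) / (745 m^3):  [kg·m²·s⁻²] / [m³] = kg·m⁻¹·s⁻²
  828 m⁻²·N·s:  N·s·m⁻² = kg·m·s⁻²·s·m⁻² = kg·m⁻¹·s⁻¹
  (30.85 m^2·s^-1) / (768 kg^-1 m^3):  [m²·s⁻¹] / [kg⁻¹·m³] = kg·m⁻¹·s⁻¹
The terms do not share a single dimension (kg·m⁻¹·s⁻² vs kg·m⁻¹·s⁻¹).

No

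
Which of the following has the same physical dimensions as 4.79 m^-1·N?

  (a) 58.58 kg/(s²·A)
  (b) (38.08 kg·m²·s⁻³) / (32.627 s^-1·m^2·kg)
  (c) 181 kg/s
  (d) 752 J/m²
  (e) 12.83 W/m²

Reference: N·m⁻¹ = kg·m·s⁻²·m⁻¹ = kg·s⁻².
Each option:
  (a) kg·s⁻²·A⁻¹
  (b) [kg·m²·s⁻³] / [kg·m²·s⁻¹] = s⁻²
  (c) kg·s⁻¹
  (d) J·m⁻² = N·m·m⁻² = kg·s⁻²  ← same
  (e) W·m⁻² = J·s⁻¹·m⁻² = kg·s⁻³
Only (d) matches kg·s⁻².

(d)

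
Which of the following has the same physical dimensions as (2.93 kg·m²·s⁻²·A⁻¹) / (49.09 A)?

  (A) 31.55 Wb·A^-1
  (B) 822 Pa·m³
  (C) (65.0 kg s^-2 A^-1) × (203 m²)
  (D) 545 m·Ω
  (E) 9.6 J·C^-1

Reference: [kg·m²·s⁻²·A⁻¹] / [A] = kg·m²·s⁻²·A⁻².
Each option:
  (A) Wb·A⁻¹ = V·s·A⁻¹ = kg·m²·s⁻²·A⁻²  ← same
  (B) Pa·m³ = N·m⁻²·m³ = kg·m²·s⁻²
  (C) [kg·s⁻²·A⁻¹] · [m²] = kg·m²·s⁻²·A⁻¹
  (D) Ω·m = V·A⁻¹·m = kg·m³·s⁻³·A⁻²
  (E) J·C⁻¹ = N·m·(s·A)⁻¹ = kg·m²·s⁻³·A⁻¹
Only (A) matches kg·m²·s⁻²·A⁻².

(A)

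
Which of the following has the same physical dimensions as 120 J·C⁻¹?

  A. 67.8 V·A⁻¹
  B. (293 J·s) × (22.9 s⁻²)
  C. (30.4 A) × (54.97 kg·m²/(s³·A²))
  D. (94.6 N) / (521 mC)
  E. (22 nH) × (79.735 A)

C.

Reference: J·C⁻¹ = N·m·(s·A)⁻¹ = kg·m²·s⁻³·A⁻¹.
Each option:
  A. V·A⁻¹ = J·C⁻¹·A⁻¹ = kg·m²·s⁻³·A⁻²
  B. [kg·m²·s⁻¹] · [s⁻²] = kg·m²·s⁻³
  C. [A] · [kg·m²·s⁻³·A⁻²] = kg·m²·s⁻³·A⁻¹  ← same
  D. [kg·m·s⁻²] / [s·A] = kg·m·s⁻³·A⁻¹
  E. [kg·m²·s⁻²·A⁻²] · [A] = kg·m²·s⁻²·A⁻¹
Only C. matches kg·m²·s⁻³·A⁻¹.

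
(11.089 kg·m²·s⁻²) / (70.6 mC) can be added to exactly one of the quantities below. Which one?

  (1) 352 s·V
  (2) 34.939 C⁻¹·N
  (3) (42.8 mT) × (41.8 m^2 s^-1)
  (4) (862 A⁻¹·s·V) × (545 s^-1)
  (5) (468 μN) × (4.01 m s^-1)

(3)

Reference: [kg·m²·s⁻²] / [s·A] = kg·m²·s⁻³·A⁻¹.
Each option:
  (1) V·s = J·C⁻¹·s = kg·m²·s⁻²·A⁻¹
  (2) N·C⁻¹ = kg·m·s⁻²·(s·A)⁻¹ = kg·m·s⁻³·A⁻¹
  (3) [kg·s⁻²·A⁻¹] · [m²·s⁻¹] = kg·m²·s⁻³·A⁻¹  ← same
  (4) [kg·m²·s⁻²·A⁻²] · [s⁻¹] = kg·m²·s⁻³·A⁻²
  (5) [kg·m·s⁻²] · [m·s⁻¹] = kg·m²·s⁻³
Only (3) matches kg·m²·s⁻³·A⁻¹.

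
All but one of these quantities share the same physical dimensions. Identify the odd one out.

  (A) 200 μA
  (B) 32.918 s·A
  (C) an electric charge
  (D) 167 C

Dimensions:
  (A) A
  (B) A·s = s·A
  (C) [electric charge] = s·A
  (D) C = s·A
All reduce to s·A except (A), which is A.

(A)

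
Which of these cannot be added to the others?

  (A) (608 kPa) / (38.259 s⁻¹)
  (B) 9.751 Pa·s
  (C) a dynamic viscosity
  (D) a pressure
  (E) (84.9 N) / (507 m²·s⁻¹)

Work out the base dimensions of each:
  (A) [kg·m⁻¹·s⁻²] / [s⁻¹] = kg·m⁻¹·s⁻¹
  (B) Pa·s = N·m⁻²·s = kg·m⁻¹·s⁻¹
  (C) [dynamic viscosity] = kg·m⁻¹·s⁻¹
  (D) [pressure] = kg·m⁻¹·s⁻²
  (E) [kg·m·s⁻²] / [m²·s⁻¹] = kg·m⁻¹·s⁻¹
All reduce to kg·m⁻¹·s⁻¹ except (D), which is kg·m⁻¹·s⁻².

(D)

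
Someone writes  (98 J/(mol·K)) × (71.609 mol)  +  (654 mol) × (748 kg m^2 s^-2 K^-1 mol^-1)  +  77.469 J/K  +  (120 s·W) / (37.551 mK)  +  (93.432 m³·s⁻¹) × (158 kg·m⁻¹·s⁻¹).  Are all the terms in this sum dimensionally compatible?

In SI base units:
  (98 J/(mol·K)) × (71.609 mol):  [kg·m²·s⁻²·K⁻¹·mol⁻¹] · [mol] = kg·m²·s⁻²·K⁻¹
  (654 mol) × (748 kg m^2 s^-2 K^-1 mol^-1):  [mol] · [kg·m²·s⁻²·K⁻¹·mol⁻¹] = kg·m²·s⁻²·K⁻¹
  77.469 J/K:  J·K⁻¹ = N·m·K⁻¹ = kg·m²·s⁻²·K⁻¹
  (120 s·W) / (37.551 mK):  [kg·m²·s⁻²] / [K] = kg·m²·s⁻²·K⁻¹
  (93.432 m³·s⁻¹) × (158 kg·m⁻¹·s⁻¹):  [m³·s⁻¹] · [kg·m⁻¹·s⁻¹] = kg·m²·s⁻²
The terms do not share a single dimension (kg·m²·s⁻² vs kg·m²·s⁻²·K⁻¹).

No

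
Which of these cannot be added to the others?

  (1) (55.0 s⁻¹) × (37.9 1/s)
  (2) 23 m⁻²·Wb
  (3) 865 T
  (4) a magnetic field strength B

(1)

Reduce each to base SI dimensions:
  (1) [s⁻¹] · [s⁻¹] = s⁻²
  (2) Wb·m⁻² = V·s·m⁻² = kg·s⁻²·A⁻¹
  (3) T = Wb·m⁻² = kg·s⁻²·A⁻¹
  (4) [magnetic field strength B] = kg·s⁻²·A⁻¹
All reduce to kg·s⁻²·A⁻¹ except (1), which is s⁻².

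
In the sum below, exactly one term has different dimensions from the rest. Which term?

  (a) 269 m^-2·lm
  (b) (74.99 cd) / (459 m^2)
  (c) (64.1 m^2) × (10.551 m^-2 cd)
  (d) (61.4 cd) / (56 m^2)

(c)

Reduce each to base SI dimensions:
  (a) lm·m⁻² = cd·m⁻² = m⁻²·cd
  (b) [cd] / [m²] = m⁻²·cd
  (c) [m²] · [m⁻²·cd] = cd
  (d) [cd] / [m²] = m⁻²·cd
All reduce to m⁻²·cd except (c), which is cd.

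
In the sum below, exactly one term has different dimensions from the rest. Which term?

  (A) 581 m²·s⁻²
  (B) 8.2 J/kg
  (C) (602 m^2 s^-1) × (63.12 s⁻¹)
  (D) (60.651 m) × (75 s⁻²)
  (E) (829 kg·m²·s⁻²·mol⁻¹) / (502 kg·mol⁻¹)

(D)

Work out the base dimensions of each:
  (A) m²·s⁻²
  (B) J·kg⁻¹ = N·m·kg⁻¹ = m²·s⁻²
  (C) [m²·s⁻¹] · [s⁻¹] = m²·s⁻²
  (D) [m] · [s⁻²] = m·s⁻²
  (E) [kg·m²·s⁻²·mol⁻¹] / [kg·mol⁻¹] = m²·s⁻²
All reduce to m²·s⁻² except (D), which is m·s⁻².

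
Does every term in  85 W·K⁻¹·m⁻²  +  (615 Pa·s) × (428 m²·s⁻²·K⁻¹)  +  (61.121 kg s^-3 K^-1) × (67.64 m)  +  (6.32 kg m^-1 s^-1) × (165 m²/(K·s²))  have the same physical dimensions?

No

In SI base units:
  85 W·K⁻¹·m⁻²:  W·m⁻²·K⁻¹ = J·s⁻¹·m⁻²·K⁻¹ = kg·s⁻³·K⁻¹
  (615 Pa·s) × (428 m²·s⁻²·K⁻¹):  [kg·m⁻¹·s⁻¹] · [m²·s⁻²·K⁻¹] = kg·m·s⁻³·K⁻¹
  (61.121 kg s^-3 K^-1) × (67.64 m):  [kg·s⁻³·K⁻¹] · [m] = kg·m·s⁻³·K⁻¹
  (6.32 kg m^-1 s^-1) × (165 m²/(K·s²)):  [kg·m⁻¹·s⁻¹] · [m²·s⁻²·K⁻¹] = kg·m·s⁻³·K⁻¹
The terms do not share a single dimension (kg·m·s⁻³·K⁻¹ vs kg·s⁻³·K⁻¹).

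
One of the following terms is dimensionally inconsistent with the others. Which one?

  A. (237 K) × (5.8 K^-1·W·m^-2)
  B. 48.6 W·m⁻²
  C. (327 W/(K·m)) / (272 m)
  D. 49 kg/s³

C.

In SI base units:
  A. [K] · [kg·s⁻³·K⁻¹] = kg·s⁻³
  B. W·m⁻² = J·s⁻¹·m⁻² = kg·s⁻³
  C. [kg·m·s⁻³·K⁻¹] / [m] = kg·s⁻³·K⁻¹
  D. kg·s⁻³
All reduce to kg·s⁻³ except C., which is kg·s⁻³·K⁻¹.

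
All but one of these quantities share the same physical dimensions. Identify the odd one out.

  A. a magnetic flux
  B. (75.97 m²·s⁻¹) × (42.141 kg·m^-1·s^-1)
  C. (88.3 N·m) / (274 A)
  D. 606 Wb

B.

Work out the base dimensions of each:
  A. [magnetic flux] = kg·m²·s⁻²·A⁻¹
  B. [m²·s⁻¹] · [kg·m⁻¹·s⁻¹] = kg·m·s⁻²
  C. [kg·m²·s⁻²] / [A] = kg·m²·s⁻²·A⁻¹
  D. Wb = V·s = kg·m²·s⁻²·A⁻¹
All reduce to kg·m²·s⁻²·A⁻¹ except B., which is kg·m·s⁻².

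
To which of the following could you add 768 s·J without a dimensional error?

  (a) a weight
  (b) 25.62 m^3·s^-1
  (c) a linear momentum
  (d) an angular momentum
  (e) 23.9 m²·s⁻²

(d)

Reference: J·s = N·m·s = kg·m²·s⁻¹.
Each option:
  (a) [weight] = kg·m·s⁻²
  (b) m³·s⁻¹
  (c) [linear momentum] = kg·m·s⁻¹
  (d) [angular momentum] = kg·m²·s⁻¹  ← same
  (e) m²·s⁻²
Only (d) matches kg·m²·s⁻¹.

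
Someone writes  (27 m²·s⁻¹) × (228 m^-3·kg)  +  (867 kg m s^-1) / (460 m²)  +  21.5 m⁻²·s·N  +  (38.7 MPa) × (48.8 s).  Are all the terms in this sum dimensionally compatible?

Work out the base dimensions of each:
  (27 m²·s⁻¹) × (228 m^-3·kg):  [m²·s⁻¹] · [kg·m⁻³] = kg·m⁻¹·s⁻¹
  (867 kg m s^-1) / (460 m²):  [kg·m·s⁻¹] / [m²] = kg·m⁻¹·s⁻¹
  21.5 m⁻²·s·N:  N·s·m⁻² = kg·m·s⁻²·s·m⁻² = kg·m⁻¹·s⁻¹
  (38.7 MPa) × (48.8 s):  [kg·m⁻¹·s⁻²] · [s] = kg·m⁻¹·s⁻¹
Every term reduces to kg·m⁻¹·s⁻¹.

Yes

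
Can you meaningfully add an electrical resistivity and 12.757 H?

Expand each in SI base units:
  an electrical resistivity:  [electrical resistivity] = kg·m³·s⁻³·A⁻²
  12.757 H:  H = V·s·A⁻¹ = kg·m²·s⁻²·A⁻²
kg·m³·s⁻³·A⁻² ≠ kg·m²·s⁻²·A⁻², so they cannot be added.

No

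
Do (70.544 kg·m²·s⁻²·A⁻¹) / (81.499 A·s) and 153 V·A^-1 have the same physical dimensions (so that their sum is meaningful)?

Yes

Work out the base dimensions of each:
  (70.544 kg·m²·s⁻²·A⁻¹) / (81.499 A·s):  [kg·m²·s⁻²·A⁻¹] / [s·A] = kg·m²·s⁻³·A⁻²
  153 V·A^-1:  V·A⁻¹ = J·C⁻¹·A⁻¹ = kg·m²·s⁻³·A⁻²
Both are kg·m²·s⁻³·A⁻², so they have the same dimensions and can be added.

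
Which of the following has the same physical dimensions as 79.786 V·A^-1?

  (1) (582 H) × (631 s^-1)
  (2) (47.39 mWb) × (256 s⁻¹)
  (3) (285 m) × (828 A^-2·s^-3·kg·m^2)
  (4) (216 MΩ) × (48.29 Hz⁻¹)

Reference: V·A⁻¹ = J·C⁻¹·A⁻¹ = kg·m²·s⁻³·A⁻².
Each option:
  (1) [kg·m²·s⁻²·A⁻²] · [s⁻¹] = kg·m²·s⁻³·A⁻²  ← same
  (2) [kg·m²·s⁻²·A⁻¹] · [s⁻¹] = kg·m²·s⁻³·A⁻¹
  (3) [m] · [kg·m²·s⁻³·A⁻²] = kg·m³·s⁻³·A⁻²
  (4) [kg·m²·s⁻³·A⁻²] · [s] = kg·m²·s⁻²·A⁻²
Only (1) matches kg·m²·s⁻³·A⁻².

(1)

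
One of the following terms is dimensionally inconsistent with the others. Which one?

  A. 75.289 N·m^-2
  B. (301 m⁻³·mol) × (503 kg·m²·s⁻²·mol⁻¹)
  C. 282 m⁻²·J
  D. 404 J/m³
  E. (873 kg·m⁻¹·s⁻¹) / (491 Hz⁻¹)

Expand each in SI base units:
  A. N·m⁻² = kg·m·s⁻²·m⁻² = kg·m⁻¹·s⁻²
  B. [m⁻³·mol] · [kg·m²·s⁻²·mol⁻¹] = kg·m⁻¹·s⁻²
  C. J·m⁻² = N·m·m⁻² = kg·s⁻²
  D. J·m⁻³ = N·m·m⁻³ = kg·m⁻¹·s⁻²
  E. [kg·m⁻¹·s⁻¹] / [s] = kg·m⁻¹·s⁻²
All reduce to kg·m⁻¹·s⁻² except C., which is kg·s⁻².

C.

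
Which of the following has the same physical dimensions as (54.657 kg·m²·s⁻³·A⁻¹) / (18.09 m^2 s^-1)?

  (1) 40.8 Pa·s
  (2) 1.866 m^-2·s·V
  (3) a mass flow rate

Reference: [kg·m²·s⁻³·A⁻¹] / [m²·s⁻¹] = kg·s⁻²·A⁻¹.
Each option:
  (1) Pa·s = N·m⁻²·s = kg·m⁻¹·s⁻¹
  (2) V·s·m⁻² = J·C⁻¹·s·m⁻² = kg·s⁻²·A⁻¹  ← same
  (3) [mass flow rate] = kg·s⁻¹
Only (2) matches kg·s⁻²·A⁻¹.

(2)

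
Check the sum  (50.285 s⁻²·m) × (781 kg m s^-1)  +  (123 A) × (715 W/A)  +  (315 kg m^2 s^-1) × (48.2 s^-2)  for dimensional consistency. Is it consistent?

Work out the base dimensions of each:
  (50.285 s⁻²·m) × (781 kg m s^-1):  [m·s⁻²] · [kg·m·s⁻¹] = kg·m²·s⁻³
  (123 A) × (715 W/A):  [A] · [kg·m²·s⁻³·A⁻¹] = kg·m²·s⁻³
  (315 kg m^2 s^-1) × (48.2 s^-2):  [kg·m²·s⁻¹] · [s⁻²] = kg·m²·s⁻³
Every term reduces to kg·m²·s⁻³.

Yes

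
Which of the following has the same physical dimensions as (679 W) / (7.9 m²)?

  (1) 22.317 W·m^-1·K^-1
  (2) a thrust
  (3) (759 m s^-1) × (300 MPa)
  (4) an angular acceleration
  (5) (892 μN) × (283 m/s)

(3)

Reference: [kg·m²·s⁻³] / [m²] = kg·s⁻³.
Each option:
  (1) W·m⁻¹·K⁻¹ = J·s⁻¹·m⁻¹·K⁻¹ = kg·m·s⁻³·K⁻¹
  (2) [thrust] = kg·m·s⁻²
  (3) [m·s⁻¹] · [kg·m⁻¹·s⁻²] = kg·s⁻³  ← same
  (4) [angular acceleration] = s⁻²
  (5) [kg·m·s⁻²] · [m·s⁻¹] = kg·m²·s⁻³
Only (3) matches kg·s⁻³.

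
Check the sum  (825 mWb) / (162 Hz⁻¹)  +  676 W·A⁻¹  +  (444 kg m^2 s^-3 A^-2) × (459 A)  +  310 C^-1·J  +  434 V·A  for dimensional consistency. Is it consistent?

Dimensions:
  (825 mWb) / (162 Hz⁻¹):  [kg·m²·s⁻²·A⁻¹] / [s] = kg·m²·s⁻³·A⁻¹
  676 W·A⁻¹:  W·A⁻¹ = J·s⁻¹·A⁻¹ = kg·m²·s⁻³·A⁻¹
  (444 kg m^2 s^-3 A^-2) × (459 A):  [kg·m²·s⁻³·A⁻²] · [A] = kg·m²·s⁻³·A⁻¹
  310 C^-1·J:  J·C⁻¹ = N·m·(s·A)⁻¹ = kg·m²·s⁻³·A⁻¹
  434 V·A:  V·A = J·C⁻¹·A = kg·m²·s⁻³
The terms do not share a single dimension (kg·m²·s⁻³ vs kg·m²·s⁻³·A⁻¹).

No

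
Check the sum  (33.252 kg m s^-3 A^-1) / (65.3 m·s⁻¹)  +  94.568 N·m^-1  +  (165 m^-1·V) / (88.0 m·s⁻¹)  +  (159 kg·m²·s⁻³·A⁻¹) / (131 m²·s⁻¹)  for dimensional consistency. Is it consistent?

In SI base units:
  (33.252 kg m s^-3 A^-1) / (65.3 m·s⁻¹):  [kg·m·s⁻³·A⁻¹] / [m·s⁻¹] = kg·s⁻²·A⁻¹
  94.568 N·m^-1:  N·m⁻¹ = kg·m·s⁻²·m⁻¹ = kg·s⁻²
  (165 m^-1·V) / (88.0 m·s⁻¹):  [kg·m·s⁻³·A⁻¹] / [m·s⁻¹] = kg·s⁻²·A⁻¹
  (159 kg·m²·s⁻³·A⁻¹) / (131 m²·s⁻¹):  [kg·m²·s⁻³·A⁻¹] / [m²·s⁻¹] = kg·s⁻²·A⁻¹
The terms do not share a single dimension (kg·s⁻² vs kg·s⁻²·A⁻¹).

No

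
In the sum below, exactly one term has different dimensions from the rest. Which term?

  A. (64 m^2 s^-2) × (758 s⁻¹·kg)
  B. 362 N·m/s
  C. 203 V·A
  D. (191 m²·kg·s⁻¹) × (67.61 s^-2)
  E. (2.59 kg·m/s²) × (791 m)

E.

Dimensions:
  A. [m²·s⁻²] · [kg·s⁻¹] = kg·m²·s⁻³
  B. N·m·s⁻¹ = kg·m·s⁻²·m·s⁻¹ = kg·m²·s⁻³
  C. V·A = J·C⁻¹·A = kg·m²·s⁻³
  D. [kg·m²·s⁻¹] · [s⁻²] = kg·m²·s⁻³
  E. [kg·m·s⁻²] · [m] = kg·m²·s⁻²
All reduce to kg·m²·s⁻³ except E., which is kg·m²·s⁻².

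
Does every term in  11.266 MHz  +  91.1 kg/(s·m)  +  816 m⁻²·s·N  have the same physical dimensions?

Expand each in SI base units:
  11.266 MHz:  Hz = s⁻¹
  91.1 kg/(s·m):  kg·m⁻¹·s⁻¹
  816 m⁻²·s·N:  N·s·m⁻² = kg·m·s⁻²·s·m⁻² = kg·m⁻¹·s⁻¹
The terms do not share a single dimension (kg·m⁻¹·s⁻¹ vs s⁻¹).

No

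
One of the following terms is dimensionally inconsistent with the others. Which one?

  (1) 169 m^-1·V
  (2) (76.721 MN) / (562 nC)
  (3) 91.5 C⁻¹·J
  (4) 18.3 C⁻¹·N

Dimensions:
  (1) V·m⁻¹ = J·C⁻¹·m⁻¹ = kg·m·s⁻³·A⁻¹
  (2) [kg·m·s⁻²] / [s·A] = kg·m·s⁻³·A⁻¹
  (3) J·C⁻¹ = N·m·(s·A)⁻¹ = kg·m²·s⁻³·A⁻¹
  (4) N·C⁻¹ = kg·m·s⁻²·(s·A)⁻¹ = kg·m·s⁻³·A⁻¹
All reduce to kg·m·s⁻³·A⁻¹ except (3), which is kg·m²·s⁻³·A⁻¹.

(3)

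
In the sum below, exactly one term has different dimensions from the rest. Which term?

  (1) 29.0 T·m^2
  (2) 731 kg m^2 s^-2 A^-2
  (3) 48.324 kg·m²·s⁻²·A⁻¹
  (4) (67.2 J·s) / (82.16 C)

Expand each in SI base units:
  (1) T·m² = Wb·m⁻²·m² = kg·m²·s⁻²·A⁻¹
  (2) kg·m²·s⁻²·A⁻²
  (3) kg·m²·s⁻²·A⁻¹
  (4) [kg·m²·s⁻¹] / [s·A] = kg·m²·s⁻²·A⁻¹
All reduce to kg·m²·s⁻²·A⁻¹ except (2), which is kg·m²·s⁻²·A⁻².

(2)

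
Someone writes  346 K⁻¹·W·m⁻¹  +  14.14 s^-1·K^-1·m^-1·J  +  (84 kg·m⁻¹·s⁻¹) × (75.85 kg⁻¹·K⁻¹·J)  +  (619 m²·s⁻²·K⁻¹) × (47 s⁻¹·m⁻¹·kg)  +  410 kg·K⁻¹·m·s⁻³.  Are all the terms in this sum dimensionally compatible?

Yes

In SI base units:
  346 K⁻¹·W·m⁻¹:  W·m⁻¹·K⁻¹ = J·s⁻¹·m⁻¹·K⁻¹ = kg·m·s⁻³·K⁻¹
  14.14 s^-1·K^-1·m^-1·J:  J·s⁻¹·m⁻¹·K⁻¹ = N·m·s⁻¹·m⁻¹·K⁻¹ = kg·m·s⁻³·K⁻¹
  (84 kg·m⁻¹·s⁻¹) × (75.85 kg⁻¹·K⁻¹·J):  [kg·m⁻¹·s⁻¹] · [m²·s⁻²·K⁻¹] = kg·m·s⁻³·K⁻¹
  (619 m²·s⁻²·K⁻¹) × (47 s⁻¹·m⁻¹·kg):  [m²·s⁻²·K⁻¹] · [kg·m⁻¹·s⁻¹] = kg·m·s⁻³·K⁻¹
  410 kg·K⁻¹·m·s⁻³:  kg·m·s⁻³·K⁻¹
Every term reduces to kg·m·s⁻³·K⁻¹.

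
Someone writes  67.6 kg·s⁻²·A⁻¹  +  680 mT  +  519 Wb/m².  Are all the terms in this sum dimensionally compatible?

Expand each in SI base units:
  67.6 kg·s⁻²·A⁻¹:  kg·s⁻²·A⁻¹
  680 mT:  T = Wb·m⁻² = kg·s⁻²·A⁻¹
  519 Wb/m²:  Wb·m⁻² = V·s·m⁻² = kg·s⁻²·A⁻¹
Every term reduces to kg·s⁻²·A⁻¹.

Yes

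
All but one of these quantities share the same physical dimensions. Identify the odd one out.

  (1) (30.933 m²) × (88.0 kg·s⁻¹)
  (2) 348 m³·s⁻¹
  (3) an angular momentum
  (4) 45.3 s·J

Reduce each to base SI dimensions:
  (1) [m²] · [kg·s⁻¹] = kg·m²·s⁻¹
  (2) m³·s⁻¹
  (3) [angular momentum] = kg·m²·s⁻¹
  (4) J·s = N·m·s = kg·m²·s⁻¹
All reduce to kg·m²·s⁻¹ except (2), which is m³·s⁻¹.

(2)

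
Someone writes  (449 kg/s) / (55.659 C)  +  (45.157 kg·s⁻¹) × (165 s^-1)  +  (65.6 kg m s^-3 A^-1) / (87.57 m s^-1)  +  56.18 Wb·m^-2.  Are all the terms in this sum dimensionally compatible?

No

Reduce each to base SI dimensions:
  (449 kg/s) / (55.659 C):  [kg·s⁻¹] / [s·A] = kg·s⁻²·A⁻¹
  (45.157 kg·s⁻¹) × (165 s^-1):  [kg·s⁻¹] · [s⁻¹] = kg·s⁻²
  (65.6 kg m s^-3 A^-1) / (87.57 m s^-1):  [kg·m·s⁻³·A⁻¹] / [m·s⁻¹] = kg·s⁻²·A⁻¹
  56.18 Wb·m^-2:  Wb·m⁻² = V·s·m⁻² = kg·s⁻²·A⁻¹
The terms do not share a single dimension (kg·s⁻² vs kg·s⁻²·A⁻¹).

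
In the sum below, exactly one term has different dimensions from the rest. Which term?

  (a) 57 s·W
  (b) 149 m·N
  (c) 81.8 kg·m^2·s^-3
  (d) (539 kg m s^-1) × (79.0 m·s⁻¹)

In SI base units:
  (a) W·s = J·s⁻¹·s = kg·m²·s⁻²
  (b) N·m = kg·m·s⁻²·m = kg·m²·s⁻²
  (c) kg·m²·s⁻³
  (d) [kg·m·s⁻¹] · [m·s⁻¹] = kg·m²·s⁻²
All reduce to kg·m²·s⁻² except (c), which is kg·m²·s⁻³.

(c)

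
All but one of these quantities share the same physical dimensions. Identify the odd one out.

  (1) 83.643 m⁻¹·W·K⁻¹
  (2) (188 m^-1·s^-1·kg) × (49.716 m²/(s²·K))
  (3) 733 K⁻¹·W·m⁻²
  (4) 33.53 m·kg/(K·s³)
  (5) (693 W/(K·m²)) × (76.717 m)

(3)

Reduce each to base SI dimensions:
  (1) W·m⁻¹·K⁻¹ = J·s⁻¹·m⁻¹·K⁻¹ = kg·m·s⁻³·K⁻¹
  (2) [kg·m⁻¹·s⁻¹] · [m²·s⁻²·K⁻¹] = kg·m·s⁻³·K⁻¹
  (3) W·m⁻²·K⁻¹ = J·s⁻¹·m⁻²·K⁻¹ = kg·s⁻³·K⁻¹
  (4) kg·m·s⁻³·K⁻¹
  (5) [kg·s⁻³·K⁻¹] · [m] = kg·m·s⁻³·K⁻¹
All reduce to kg·m·s⁻³·K⁻¹ except (3), which is kg·s⁻³·K⁻¹.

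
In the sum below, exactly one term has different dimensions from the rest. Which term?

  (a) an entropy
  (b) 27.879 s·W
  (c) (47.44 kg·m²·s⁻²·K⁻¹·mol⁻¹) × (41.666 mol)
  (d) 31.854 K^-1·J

(b)

Dimensions:
  (a) [entropy] = kg·m²·s⁻²·K⁻¹
  (b) W·s = J·s⁻¹·s = kg·m²·s⁻²
  (c) [kg·m²·s⁻²·K⁻¹·mol⁻¹] · [mol] = kg·m²·s⁻²·K⁻¹
  (d) J·K⁻¹ = N·m·K⁻¹ = kg·m²·s⁻²·K⁻¹
All reduce to kg·m²·s⁻²·K⁻¹ except (b), which is kg·m²·s⁻².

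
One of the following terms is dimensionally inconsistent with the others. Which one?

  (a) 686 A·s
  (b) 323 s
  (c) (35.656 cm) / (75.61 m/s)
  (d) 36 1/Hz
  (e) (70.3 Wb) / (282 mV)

Reduce each to base SI dimensions:
  (a) A·s = s·A
  (b) s
  (c) [m] / [m·s⁻¹] = s
  (d) Hz⁻¹ = (s⁻¹)⁻¹ = s
  (e) [kg·m²·s⁻²·A⁻¹] / [kg·m²·s⁻³·A⁻¹] = s
All reduce to s except (a), which is s·A.

(a)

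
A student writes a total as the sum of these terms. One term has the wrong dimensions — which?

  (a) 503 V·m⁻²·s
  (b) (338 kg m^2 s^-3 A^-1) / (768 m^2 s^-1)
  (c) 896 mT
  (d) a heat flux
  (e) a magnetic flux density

(d)

Reduce each to base SI dimensions:
  (a) V·s·m⁻² = J·C⁻¹·s·m⁻² = kg·s⁻²·A⁻¹
  (b) [kg·m²·s⁻³·A⁻¹] / [m²·s⁻¹] = kg·s⁻²·A⁻¹
  (c) T = Wb·m⁻² = kg·s⁻²·A⁻¹
  (d) [heat flux] = kg·s⁻³
  (e) [magnetic flux density] = kg·s⁻²·A⁻¹
All reduce to kg·s⁻²·A⁻¹ except (d), which is kg·s⁻³.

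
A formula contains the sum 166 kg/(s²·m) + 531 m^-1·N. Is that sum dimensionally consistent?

Work out the base dimensions of each:
  166 kg/(s²·m):  kg·m⁻¹·s⁻²
  531 m^-1·N:  N·m⁻¹ = kg·m·s⁻²·m⁻¹ = kg·s⁻²
kg·m⁻¹·s⁻² ≠ kg·s⁻², so they cannot be added.

No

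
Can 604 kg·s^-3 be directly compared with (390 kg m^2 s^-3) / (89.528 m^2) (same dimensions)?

Dimensions:
  604 kg·s^-3:  kg·s⁻³
  (390 kg m^2 s^-3) / (89.528 m^2):  [kg·m²·s⁻³] / [m²] = kg·s⁻³
Both are kg·s⁻³, so they have the same dimensions and can be added.

Yes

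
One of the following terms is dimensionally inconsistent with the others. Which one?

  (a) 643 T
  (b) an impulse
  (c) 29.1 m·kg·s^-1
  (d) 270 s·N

Dimensions:
  (a) T = Wb·m⁻² = kg·s⁻²·A⁻¹
  (b) [impulse] = kg·m·s⁻¹
  (c) kg·m·s⁻¹
  (d) N·s = kg·m·s⁻²·s = kg·m·s⁻¹
All reduce to kg·m·s⁻¹ except (a), which is kg·s⁻²·A⁻¹.

(a)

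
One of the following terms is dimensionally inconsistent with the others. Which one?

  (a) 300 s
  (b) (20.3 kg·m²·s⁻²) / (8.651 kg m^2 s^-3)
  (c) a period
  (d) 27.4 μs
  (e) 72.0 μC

(e)

Expand each in SI base units:
  (a) s
  (b) [kg·m²·s⁻²] / [kg·m²·s⁻³] = s
  (c) [period] = s
  (d) s
  (e) C = s·A
All reduce to s except (e), which is s·A.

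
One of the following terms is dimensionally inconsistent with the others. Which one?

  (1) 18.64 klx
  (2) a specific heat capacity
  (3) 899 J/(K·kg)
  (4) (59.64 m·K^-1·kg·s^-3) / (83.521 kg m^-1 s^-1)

(1)

Dimensions:
  (1) lx = lm·m⁻² = m⁻²·cd
  (2) [specific heat capacity] = m²·s⁻²·K⁻¹
  (3) J·kg⁻¹·K⁻¹ = N·m·kg⁻¹·K⁻¹ = m²·s⁻²·K⁻¹
  (4) [kg·m·s⁻³·K⁻¹] / [kg·m⁻¹·s⁻¹] = m²·s⁻²·K⁻¹
All reduce to m²·s⁻²·K⁻¹ except (1), which is m⁻²·cd.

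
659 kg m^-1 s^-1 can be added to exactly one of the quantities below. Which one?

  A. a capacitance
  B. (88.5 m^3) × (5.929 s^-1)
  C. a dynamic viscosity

C.

Reference: kg·m⁻¹·s⁻¹.
Each option:
  A. [capacitance] = kg⁻¹·m⁻²·s⁴·A²
  B. [m³] · [s⁻¹] = m³·s⁻¹
  C. [dynamic viscosity] = kg·m⁻¹·s⁻¹  ← same
Only C. matches kg·m⁻¹·s⁻¹.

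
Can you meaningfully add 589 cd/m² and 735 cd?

Work out the base dimensions of each:
  589 cd/m²:  cd·m⁻² = m⁻²·cd
  735 cd:  cd
m⁻²·cd ≠ cd, so they cannot be added.

No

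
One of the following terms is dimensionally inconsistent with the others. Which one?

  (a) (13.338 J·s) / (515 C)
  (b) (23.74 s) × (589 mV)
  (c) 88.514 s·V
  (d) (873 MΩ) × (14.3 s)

Work out the base dimensions of each:
  (a) [kg·m²·s⁻¹] / [s·A] = kg·m²·s⁻²·A⁻¹
  (b) [s] · [kg·m²·s⁻³·A⁻¹] = kg·m²·s⁻²·A⁻¹
  (c) V·s = J·C⁻¹·s = kg·m²·s⁻²·A⁻¹
  (d) [kg·m²·s⁻³·A⁻²] · [s] = kg·m²·s⁻²·A⁻²
All reduce to kg·m²·s⁻²·A⁻¹ except (d), which is kg·m²·s⁻²·A⁻².

(d)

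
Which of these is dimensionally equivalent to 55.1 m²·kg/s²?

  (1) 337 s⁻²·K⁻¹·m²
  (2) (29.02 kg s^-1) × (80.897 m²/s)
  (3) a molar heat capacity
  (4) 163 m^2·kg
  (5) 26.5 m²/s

(2)

Reference: kg·m²·s⁻².
Each option:
  (1) m²·s⁻²·K⁻¹
  (2) [kg·s⁻¹] · [m²·s⁻¹] = kg·m²·s⁻²  ← same
  (3) [molar heat capacity] = kg·m²·s⁻²·K⁻¹·mol⁻¹
  (4) kg·m²
  (5) m²·s⁻¹
Only (2) matches kg·m²·s⁻².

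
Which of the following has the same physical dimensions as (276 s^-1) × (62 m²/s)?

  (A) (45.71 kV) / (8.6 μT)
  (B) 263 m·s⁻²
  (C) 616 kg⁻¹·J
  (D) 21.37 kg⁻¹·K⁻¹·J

Reference: [s⁻¹] · [m²·s⁻¹] = m²·s⁻².
Each option:
  (A) [kg·m²·s⁻³·A⁻¹] / [kg·s⁻²·A⁻¹] = m²·s⁻¹
  (B) m·s⁻²
  (C) J·kg⁻¹ = N·m·kg⁻¹ = m²·s⁻²  ← same
  (D) J·kg⁻¹·K⁻¹ = N·m·kg⁻¹·K⁻¹ = m²·s⁻²·K⁻¹
Only (C) matches m²·s⁻².

(C)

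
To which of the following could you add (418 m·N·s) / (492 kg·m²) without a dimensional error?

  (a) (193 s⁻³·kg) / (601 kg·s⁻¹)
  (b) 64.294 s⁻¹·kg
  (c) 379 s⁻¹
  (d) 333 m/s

Reference: [kg·m²·s⁻¹] / [kg·m²] = s⁻¹.
Each option:
  (a) [kg·s⁻³] / [kg·s⁻¹] = s⁻²
  (b) kg·s⁻¹
  (c) s⁻¹  ← same
  (d) m·s⁻¹
Only (c) matches s⁻¹.

(c)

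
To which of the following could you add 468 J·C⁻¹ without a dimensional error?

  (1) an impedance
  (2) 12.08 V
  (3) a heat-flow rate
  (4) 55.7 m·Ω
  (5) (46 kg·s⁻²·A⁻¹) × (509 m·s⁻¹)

Reference: J·C⁻¹ = N·m·(s·A)⁻¹ = kg·m²·s⁻³·A⁻¹.
Each option:
  (1) [impedance] = kg·m²·s⁻³·A⁻²
  (2) V = J·C⁻¹ = kg·m²·s⁻³·A⁻¹  ← same
  (3) [heat-flow rate] = kg·m²·s⁻³
  (4) Ω·m = V·A⁻¹·m = kg·m³·s⁻³·A⁻²
  (5) [kg·s⁻²·A⁻¹] · [m·s⁻¹] = kg·m·s⁻³·A⁻¹
Only (2) matches kg·m²·s⁻³·A⁻¹.

(2)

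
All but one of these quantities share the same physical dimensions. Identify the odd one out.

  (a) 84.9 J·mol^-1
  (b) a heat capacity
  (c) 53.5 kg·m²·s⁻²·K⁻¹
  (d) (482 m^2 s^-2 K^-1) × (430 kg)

(a)

Reduce each to base SI dimensions:
  (a) J·mol⁻¹ = N·m·mol⁻¹ = kg·m²·s⁻²·mol⁻¹
  (b) [heat capacity] = kg·m²·s⁻²·K⁻¹
  (c) kg·m²·s⁻²·K⁻¹
  (d) [m²·s⁻²·K⁻¹] · [kg] = kg·m²·s⁻²·K⁻¹
All reduce to kg·m²·s⁻²·K⁻¹ except (a), which is kg·m²·s⁻²·mol⁻¹.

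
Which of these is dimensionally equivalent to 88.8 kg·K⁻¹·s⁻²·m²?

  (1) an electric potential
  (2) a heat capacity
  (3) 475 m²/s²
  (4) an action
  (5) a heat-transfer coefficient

Reference: kg·m²·s⁻²·K⁻¹.
Each option:
  (1) [electric potential] = kg·m²·s⁻³·A⁻¹
  (2) [heat capacity] = kg·m²·s⁻²·K⁻¹  ← same
  (3) m²·s⁻²
  (4) [action] = kg·m²·s⁻¹
  (5) [heat-transfer coefficient] = kg·s⁻³·K⁻¹
Only (2) matches kg·m²·s⁻²·K⁻¹.

(2)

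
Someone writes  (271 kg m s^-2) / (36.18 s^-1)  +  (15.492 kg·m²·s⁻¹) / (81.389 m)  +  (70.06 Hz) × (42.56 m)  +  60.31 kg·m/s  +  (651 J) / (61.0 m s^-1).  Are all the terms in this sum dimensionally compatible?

Expand each in SI base units:
  (271 kg m s^-2) / (36.18 s^-1):  [kg·m·s⁻²] / [s⁻¹] = kg·m·s⁻¹
  (15.492 kg·m²·s⁻¹) / (81.389 m):  [kg·m²·s⁻¹] / [m] = kg·m·s⁻¹
  (70.06 Hz) × (42.56 m):  [s⁻¹] · [m] = m·s⁻¹
  60.31 kg·m/s:  kg·m·s⁻¹
  (651 J) / (61.0 m s^-1):  [kg·m²·s⁻²] / [m·s⁻¹] = kg·m·s⁻¹
The terms do not share a single dimension (kg·m·s⁻¹ vs m·s⁻¹).

No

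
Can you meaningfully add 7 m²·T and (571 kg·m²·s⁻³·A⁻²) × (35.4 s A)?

Yes

Reduce each to base SI dimensions:
  7 m²·T:  T·m² = Wb·m⁻²·m² = kg·m²·s⁻²·A⁻¹
  (571 kg·m²·s⁻³·A⁻²) × (35.4 s A):  [kg·m²·s⁻³·A⁻²] · [s·A] = kg·m²·s⁻²·A⁻¹
Both are kg·m²·s⁻²·A⁻¹, so they have the same dimensions and can be added.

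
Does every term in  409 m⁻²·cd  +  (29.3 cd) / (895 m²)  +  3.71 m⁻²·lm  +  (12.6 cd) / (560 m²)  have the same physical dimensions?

Yes

Work out the base dimensions of each:
  409 m⁻²·cd:  cd·m⁻² = m⁻²·cd
  (29.3 cd) / (895 m²):  [cd] / [m²] = m⁻²·cd
  3.71 m⁻²·lm:  lm·m⁻² = cd·m⁻² = m⁻²·cd
  (12.6 cd) / (560 m²):  [cd] / [m²] = m⁻²·cd
Every term reduces to m⁻²·cd.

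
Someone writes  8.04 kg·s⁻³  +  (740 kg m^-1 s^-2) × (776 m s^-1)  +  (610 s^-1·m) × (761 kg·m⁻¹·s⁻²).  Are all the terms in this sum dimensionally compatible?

Dimensions:
  8.04 kg·s⁻³:  kg·s⁻³
  (740 kg m^-1 s^-2) × (776 m s^-1):  [kg·m⁻¹·s⁻²] · [m·s⁻¹] = kg·s⁻³
  (610 s^-1·m) × (761 kg·m⁻¹·s⁻²):  [m·s⁻¹] · [kg·m⁻¹·s⁻²] = kg·s⁻³
Every term reduces to kg·s⁻³.

Yes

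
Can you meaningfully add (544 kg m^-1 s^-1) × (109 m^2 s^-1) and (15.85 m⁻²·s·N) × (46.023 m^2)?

Expand each in SI base units:
  (544 kg m^-1 s^-1) × (109 m^2 s^-1):  [kg·m⁻¹·s⁻¹] · [m²·s⁻¹] = kg·m·s⁻²
  (15.85 m⁻²·s·N) × (46.023 m^2):  [kg·m⁻¹·s⁻¹] · [m²] = kg·m·s⁻¹
kg·m·s⁻² ≠ kg·m·s⁻¹, so they cannot be added.

No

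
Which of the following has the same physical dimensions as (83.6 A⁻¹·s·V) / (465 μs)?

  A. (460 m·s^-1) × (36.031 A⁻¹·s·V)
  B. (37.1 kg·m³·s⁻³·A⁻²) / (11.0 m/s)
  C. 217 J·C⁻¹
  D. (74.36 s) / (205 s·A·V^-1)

Reference: [kg·m²·s⁻²·A⁻²] / [s] = kg·m²·s⁻³·A⁻².
Each option:
  A. [m·s⁻¹] · [kg·m²·s⁻²·A⁻²] = kg·m³·s⁻³·A⁻²
  B. [kg·m³·s⁻³·A⁻²] / [m·s⁻¹] = kg·m²·s⁻²·A⁻²
  C. J·C⁻¹ = N·m·(s·A)⁻¹ = kg·m²·s⁻³·A⁻¹
  D. [s] / [kg⁻¹·m⁻²·s⁴·A²] = kg·m²·s⁻³·A⁻²  ← same
Only D. matches kg·m²·s⁻³·A⁻².

D.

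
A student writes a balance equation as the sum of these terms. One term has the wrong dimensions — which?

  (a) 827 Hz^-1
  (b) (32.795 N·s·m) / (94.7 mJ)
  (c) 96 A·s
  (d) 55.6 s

(c)

Work out the base dimensions of each:
  (a) Hz⁻¹ = (s⁻¹)⁻¹ = s
  (b) [kg·m²·s⁻¹] / [kg·m²·s⁻²] = s
  (c) A·s = s·A
  (d) s
All reduce to s except (c), which is s·A.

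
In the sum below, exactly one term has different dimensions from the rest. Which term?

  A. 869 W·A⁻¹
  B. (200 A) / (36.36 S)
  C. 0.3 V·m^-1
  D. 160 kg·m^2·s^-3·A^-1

Work out the base dimensions of each:
  A. W·A⁻¹ = J·s⁻¹·A⁻¹ = kg·m²·s⁻³·A⁻¹
  B. [A] / [kg⁻¹·m⁻²·s³·A²] = kg·m²·s⁻³·A⁻¹
  C. V·m⁻¹ = J·C⁻¹·m⁻¹ = kg·m·s⁻³·A⁻¹
  D. kg·m²·s⁻³·A⁻¹
All reduce to kg·m²·s⁻³·A⁻¹ except C., which is kg·m·s⁻³·A⁻¹.

C.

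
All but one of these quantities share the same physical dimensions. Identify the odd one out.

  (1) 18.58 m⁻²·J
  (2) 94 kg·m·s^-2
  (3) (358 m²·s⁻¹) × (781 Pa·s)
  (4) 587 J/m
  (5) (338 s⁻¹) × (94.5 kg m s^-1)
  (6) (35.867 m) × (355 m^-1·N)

(1)

Reduce each to base SI dimensions:
  (1) J·m⁻² = N·m·m⁻² = kg·s⁻²
  (2) kg·m·s⁻²
  (3) [m²·s⁻¹] · [kg·m⁻¹·s⁻¹] = kg·m·s⁻²
  (4) J·m⁻¹ = N·m·m⁻¹ = kg·m·s⁻²
  (5) [s⁻¹] · [kg·m·s⁻¹] = kg·m·s⁻²
  (6) [m] · [kg·s⁻²] = kg·m·s⁻²
All reduce to kg·m·s⁻² except (1), which is kg·s⁻².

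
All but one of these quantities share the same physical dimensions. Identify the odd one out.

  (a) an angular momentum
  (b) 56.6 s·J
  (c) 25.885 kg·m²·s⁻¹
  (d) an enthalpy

(d)

Reduce each to base SI dimensions:
  (a) [angular momentum] = kg·m²·s⁻¹
  (b) J·s = N·m·s = kg·m²·s⁻¹
  (c) kg·m²·s⁻¹
  (d) [enthalpy] = kg·m²·s⁻²
All reduce to kg·m²·s⁻¹ except (d), which is kg·m²·s⁻².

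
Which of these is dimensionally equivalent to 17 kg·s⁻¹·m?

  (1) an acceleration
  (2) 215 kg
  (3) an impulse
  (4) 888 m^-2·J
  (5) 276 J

Reference: kg·m·s⁻¹.
Each option:
  (1) [acceleration] = m·s⁻²
  (2) kg
  (3) [impulse] = kg·m·s⁻¹  ← same
  (4) J·m⁻² = N·m·m⁻² = kg·s⁻²
  (5) J = N·m = kg·m²·s⁻²
Only (3) matches kg·m·s⁻¹.

(3)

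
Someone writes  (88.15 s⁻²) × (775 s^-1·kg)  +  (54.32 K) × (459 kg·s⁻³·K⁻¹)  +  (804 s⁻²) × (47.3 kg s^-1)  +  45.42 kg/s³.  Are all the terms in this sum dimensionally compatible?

Yes

Dimensions:
  (88.15 s⁻²) × (775 s^-1·kg):  [s⁻²] · [kg·s⁻¹] = kg·s⁻³
  (54.32 K) × (459 kg·s⁻³·K⁻¹):  [K] · [kg·s⁻³·K⁻¹] = kg·s⁻³
  (804 s⁻²) × (47.3 kg s^-1):  [s⁻²] · [kg·s⁻¹] = kg·s⁻³
  45.42 kg/s³:  kg·s⁻³
Every term reduces to kg·s⁻³.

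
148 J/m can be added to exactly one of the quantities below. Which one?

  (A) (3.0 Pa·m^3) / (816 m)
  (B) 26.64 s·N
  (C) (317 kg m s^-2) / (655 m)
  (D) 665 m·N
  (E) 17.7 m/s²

Reference: J·m⁻¹ = N·m·m⁻¹ = kg·m·s⁻².
Each option:
  (A) [kg·m²·s⁻²] / [m] = kg·m·s⁻²  ← same
  (B) N·s = kg·m·s⁻²·s = kg·m·s⁻¹
  (C) [kg·m·s⁻²] / [m] = kg·s⁻²
  (D) N·m = kg·m·s⁻²·m = kg·m²·s⁻²
  (E) m·s⁻²
Only (A) matches kg·m·s⁻².

(A)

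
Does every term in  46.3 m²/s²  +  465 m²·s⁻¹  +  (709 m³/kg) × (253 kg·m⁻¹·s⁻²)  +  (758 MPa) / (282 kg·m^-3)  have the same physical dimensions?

Dimensions:
  46.3 m²/s²:  m²·s⁻²
  465 m²·s⁻¹:  m²·s⁻¹
  (709 m³/kg) × (253 kg·m⁻¹·s⁻²):  [kg⁻¹·m³] · [kg·m⁻¹·s⁻²] = m²·s⁻²
  (758 MPa) / (282 kg·m^-3):  [kg·m⁻¹·s⁻²] / [kg·m⁻³] = m²·s⁻²
The terms do not share a single dimension (m²·s⁻² vs m²·s⁻¹).

No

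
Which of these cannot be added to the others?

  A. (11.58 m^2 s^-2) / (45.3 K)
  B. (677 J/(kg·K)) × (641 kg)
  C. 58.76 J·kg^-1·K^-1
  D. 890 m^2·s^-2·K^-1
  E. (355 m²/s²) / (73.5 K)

B.

Reduce each to base SI dimensions:
  A. [m²·s⁻²] / [K] = m²·s⁻²·K⁻¹
  B. [m²·s⁻²·K⁻¹] · [kg] = kg·m²·s⁻²·K⁻¹
  C. J·kg⁻¹·K⁻¹ = N·m·kg⁻¹·K⁻¹ = m²·s⁻²·K⁻¹
  D. m²·s⁻²·K⁻¹
  E. [m²·s⁻²] / [K] = m²·s⁻²·K⁻¹
All reduce to m²·s⁻²·K⁻¹ except B., which is kg·m²·s⁻²·K⁻¹.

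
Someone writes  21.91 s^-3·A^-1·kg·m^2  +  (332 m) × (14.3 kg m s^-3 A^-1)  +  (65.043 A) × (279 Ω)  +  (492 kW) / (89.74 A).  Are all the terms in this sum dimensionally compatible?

Dimensions:
  21.91 s^-3·A^-1·kg·m^2:  kg·m²·s⁻³·A⁻¹
  (332 m) × (14.3 kg m s^-3 A^-1):  [m] · [kg·m·s⁻³·A⁻¹] = kg·m²·s⁻³·A⁻¹
  (65.043 A) × (279 Ω):  [A] · [kg·m²·s⁻³·A⁻²] = kg·m²·s⁻³·A⁻¹
  (492 kW) / (89.74 A):  [kg·m²·s⁻³] / [A] = kg·m²·s⁻³·A⁻¹
Every term reduces to kg·m²·s⁻³·A⁻¹.

Yes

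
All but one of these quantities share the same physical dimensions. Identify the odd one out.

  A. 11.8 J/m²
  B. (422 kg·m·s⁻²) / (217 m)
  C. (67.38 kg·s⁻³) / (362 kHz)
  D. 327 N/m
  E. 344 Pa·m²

E.

Work out the base dimensions of each:
  A. J·m⁻² = N·m·m⁻² = kg·s⁻²
  B. [kg·m·s⁻²] / [m] = kg·s⁻²
  C. [kg·s⁻³] / [s⁻¹] = kg·s⁻²
  D. N·m⁻¹ = kg·m·s⁻²·m⁻¹ = kg·s⁻²
  E. Pa·m² = N·m⁻²·m² = kg·m·s⁻²
All reduce to kg·s⁻² except E., which is kg·m·s⁻².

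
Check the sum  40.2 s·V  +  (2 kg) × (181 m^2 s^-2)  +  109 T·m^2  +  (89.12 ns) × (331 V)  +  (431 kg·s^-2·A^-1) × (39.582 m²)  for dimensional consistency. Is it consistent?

Work out the base dimensions of each:
  40.2 s·V:  V·s = J·C⁻¹·s = kg·m²·s⁻²·A⁻¹
  (2 kg) × (181 m^2 s^-2):  [kg] · [m²·s⁻²] = kg·m²·s⁻²
  109 T·m^2:  T·m² = Wb·m⁻²·m² = kg·m²·s⁻²·A⁻¹
  (89.12 ns) × (331 V):  [s] · [kg·m²·s⁻³·A⁻¹] = kg·m²·s⁻²·A⁻¹
  (431 kg·s^-2·A^-1) × (39.582 m²):  [kg·s⁻²·A⁻¹] · [m²] = kg·m²·s⁻²·A⁻¹
The terms do not share a single dimension (kg·m²·s⁻² vs kg·m²·s⁻²·A⁻¹).

No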